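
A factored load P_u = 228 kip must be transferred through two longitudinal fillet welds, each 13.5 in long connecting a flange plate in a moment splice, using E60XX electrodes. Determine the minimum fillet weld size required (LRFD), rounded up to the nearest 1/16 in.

w = 1/2 in

E60XX → F_EXX = 60 ksi.
Total weld length L = 27 in.
Required throat t_e = P_u / (φ × 0.6 F_EXX × L) = 228 / (0.75 × 0.6 × 60 × 27) = 0.3128 in.
Required leg w = t_e / 0.707 = 0.4424 in → use 1/2 in.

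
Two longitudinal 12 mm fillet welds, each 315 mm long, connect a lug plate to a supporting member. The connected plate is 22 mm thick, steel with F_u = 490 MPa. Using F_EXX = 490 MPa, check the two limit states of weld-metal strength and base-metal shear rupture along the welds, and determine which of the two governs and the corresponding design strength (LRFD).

φR_n ≈ 1180 kN (weld metal governs)

t_e = 0.707 × 12 = 8.484 mm; L = 630 mm.
Weld metal: φR_n = 0.75 × 0.6 × 490 × 8.484 × 630 × 10⁻³ = 1179 kN.
Base metal (shear rupture): φR_n = 0.75 × 0.6 × 490 × 22 × 630 × 10⁻³ = 3056 kN.
Governing: weld metal.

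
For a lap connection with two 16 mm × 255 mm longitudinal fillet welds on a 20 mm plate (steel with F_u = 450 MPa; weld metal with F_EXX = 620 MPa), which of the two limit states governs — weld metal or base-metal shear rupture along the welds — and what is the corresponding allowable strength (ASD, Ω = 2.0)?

R_n/Ω ≈ 1070 kN (weld metal governs)

t_e = 0.707 × 16 = 11.31 mm; L = 510 mm.
Weld metal: R_n/Ω = (1/2.0) × 0.6 × 620 × 11.31 × 510 × 10⁻³ = 1073 kN.
Base metal (shear rupture): R_n/Ω = (1/2.0) × 0.6 × 450 × 20 × 510 × 10⁻³ = 1377 kN.
Governing: weld metal.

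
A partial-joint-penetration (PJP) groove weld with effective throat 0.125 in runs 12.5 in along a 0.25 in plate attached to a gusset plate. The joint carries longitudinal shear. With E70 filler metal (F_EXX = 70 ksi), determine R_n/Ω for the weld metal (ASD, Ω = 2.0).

Effective throat (given) t_e = 0.125 in.
A_we = 0.125 × 12.5 = 1.562 in².
F_nw = 0.6 F_EXX = 42 ksi.
R_n/Ω = (42 × 1.562) / 2.0 = 32.81 kip.

R_n/Ω ≈ 32.8 kip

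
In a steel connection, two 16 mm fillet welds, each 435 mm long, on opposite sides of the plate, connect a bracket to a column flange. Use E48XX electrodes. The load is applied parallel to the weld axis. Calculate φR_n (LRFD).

φR_n ≈ 2130 kN

E48XX → F_EXX = 480 MPa.
Effective throat t_e = 0.707 × 16 = 11.31 mm.
Total length L = 870 mm; A_we = 11.31 × 870 = 9841 mm².
F_nw = 0.6 F_EXX = 0.6 × 480 = 288 MPa.
φR_n = 0.75 × 288 × 9841 × 10⁻³ = 2126 kN.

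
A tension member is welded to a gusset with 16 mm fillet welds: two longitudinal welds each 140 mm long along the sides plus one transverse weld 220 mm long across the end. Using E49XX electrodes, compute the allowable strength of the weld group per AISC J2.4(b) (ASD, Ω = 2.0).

E49XX → F_EXX = 490 MPa.
t_e = 0.707 × 16 = 11.31 mm.
R_nwl = 0.6 × 490 × 11.31 × 280 × 10⁻³ = 931.2 kN (longitudinal, 2 welds).
R_nwt = 0.6 × 490 × 11.31 × 220 × 10⁻³ = 731.7 kN (transverse, base value).
(i) R_nwl + R_nwt = 1663 kN; (ii) 0.85 R_nwl + 1.5 R_nwt = 1889 kN.
R_n = max = 1889 kN [governs: (ii)]; R_n/Ω = 944.5 kN.

R_n/Ω ≈ 945 kN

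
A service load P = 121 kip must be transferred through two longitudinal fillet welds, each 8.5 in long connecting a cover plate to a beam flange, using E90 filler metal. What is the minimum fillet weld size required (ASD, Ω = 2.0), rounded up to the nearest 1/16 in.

w = 3/8 in

E90XX → F_EXX = 90 ksi.
Total weld length L = 17 in.
Required throat t_e = P × Ω / (0.6 F_EXX × L) = 121 × 2.0 / (0.6 × 90 × 17) = 0.2636 in.
Required leg w = t_e / 0.707 = 0.3729 in → use 3/8 in.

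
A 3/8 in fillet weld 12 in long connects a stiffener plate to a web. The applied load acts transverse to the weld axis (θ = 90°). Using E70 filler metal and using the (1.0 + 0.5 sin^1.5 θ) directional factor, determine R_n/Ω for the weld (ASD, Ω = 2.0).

E70XX → F_EXX = 70 ksi.
t_e = 0.707 × 0.375 = 0.2651 in; A_we = 0.2651 × 12 = 3.181 in².
Directional factor: 1.0 + 0.5 sin^1.5(90°) = 1.5.
F_nw = 0.6 × 70 × 1.5 = 63 ksi.
R_n/Ω = (63 × 3.181) / 2.0 = 100.2 kip.

R_n/Ω ≈ 100 kip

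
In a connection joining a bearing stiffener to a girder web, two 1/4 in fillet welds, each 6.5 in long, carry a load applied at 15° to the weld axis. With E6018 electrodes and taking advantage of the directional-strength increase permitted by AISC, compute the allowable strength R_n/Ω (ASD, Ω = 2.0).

E60XX → F_EXX = 60 ksi.
t_e = 0.707 × 0.25 = 0.1767 in; A_we = 0.1767 × 13 = 2.298 in².
Directional factor: 1.0 + 0.5 sin^1.5(15°) = 1.066.
F_nw = 0.6 × 60 × 1.066 = 38.37 ksi.
R_n/Ω = (38.37 × 2.298) / 2.0 = 44.08 kip.

R_n/Ω ≈ 44.1 kip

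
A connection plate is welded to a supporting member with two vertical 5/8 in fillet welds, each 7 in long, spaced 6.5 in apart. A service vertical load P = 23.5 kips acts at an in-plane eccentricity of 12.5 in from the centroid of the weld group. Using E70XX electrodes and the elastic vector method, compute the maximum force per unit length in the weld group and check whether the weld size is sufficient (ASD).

f_max ≈ 8.08 kip/in; adequate

E70XX → F_EXX = 70 ksi.
Total weld length L_w = 14 in. Treat welds as unit-width lines.
Polar moment about centroid: J = 2[d³/12 + d(b/2)²] = 2[7³/12 + 7×3.25²] = 205 in³.
Direct shear f_v = P/L_w = 23.5 / 14 = 1.679 kip/in (vertical).
Torsion M = P·e = 23.5 × 12.5 = 293.75 kip·in.
Critical point at (x, y) = (3.25, 3.5) from centroid. f_tx = M·y/J = 5.014 kip/in; f_ty = M·x/J = 4.656 kip/in.
Resultant f_max = √[f_tx² + (f_v + f_ty)²] = √[5.014² + (1.679 + 4.656)²] = 8.079 kip/in.
Capacity per unit length: r_n/Ω = (1/2.0) × 0.6 × 70 × (0.707 × 0.625) = 9.279 kip/in.
8.079 ≤ 9.279 → adequate.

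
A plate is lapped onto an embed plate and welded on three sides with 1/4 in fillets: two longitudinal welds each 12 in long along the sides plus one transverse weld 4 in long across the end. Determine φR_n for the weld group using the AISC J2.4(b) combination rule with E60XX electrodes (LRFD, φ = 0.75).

E60XX → F_EXX = 60 ksi.
t_e = 0.707 × 0.25 = 0.1767 in.
R_nwl = 0.6 × 60 × 0.1767 × 24 = 152.7 kip (longitudinal, 2 welds).
R_nwt = 0.6 × 60 × 0.1767 × 4 = 25.45 kip (transverse, base value).
(i) R_nwl + R_nwt = 178.2 kip; (ii) 0.85 R_nwl + 1.5 R_nwt = 168 kip.
R_n = max = 178.2 kip [governs: (i)]; φR_n = 133.6 kip.

φR_n ≈ 134 kip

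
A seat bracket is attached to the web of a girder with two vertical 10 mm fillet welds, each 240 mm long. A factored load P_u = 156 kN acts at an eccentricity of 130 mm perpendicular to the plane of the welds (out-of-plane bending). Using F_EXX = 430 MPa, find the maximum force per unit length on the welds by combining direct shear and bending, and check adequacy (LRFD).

f_max ≈ 1110 N/mm; adequate

L_w = 2 × 240 = 480 mm; section modulus (unit throat) S = 2 × L²/6 = 19200 mm².
Direct shear f_v = P/L_w = 156×10³/480 = 325 N/mm.
Moment M = P × e = 156×10³ × 130 = 20280000 N·mm; bending f_b = M/S = 1056 N/mm.
f_max = √(f_v² + f_b²) = √(325² + 1056²) = 1105 N/mm.
φr_n = 0.75 × 0.6 × 430 × (0.707 × 10) = 1368 N/mm → adequate.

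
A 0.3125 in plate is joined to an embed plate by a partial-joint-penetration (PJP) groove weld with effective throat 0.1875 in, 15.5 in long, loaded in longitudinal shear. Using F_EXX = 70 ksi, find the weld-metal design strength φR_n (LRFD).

Effective throat (given) t_e = 0.1875 in.
A_we = 0.1875 × 15.5 = 2.906 in².
F_nw = 0.6 F_EXX = 42 ksi.
φR_n = 0.75 × 42 × 2.906 = 91.55 kip.

φR_n ≈ 91.5 kip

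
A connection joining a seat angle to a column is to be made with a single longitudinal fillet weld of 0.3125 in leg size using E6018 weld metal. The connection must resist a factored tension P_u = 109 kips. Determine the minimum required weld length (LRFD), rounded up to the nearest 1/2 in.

E60XX → F_EXX = 60 ksi.
Throat t_e = 0.707 × 0.3125 = 0.2209 in.
φr_n = 0.75 × 0.6 × 60 × 0.2209 = 5.965 kips/in.
L_req = P_u / φr_n = 109 / 5.965 = 18.27 in total.
Round up → use L = 18.5 in.

L = 18.5 in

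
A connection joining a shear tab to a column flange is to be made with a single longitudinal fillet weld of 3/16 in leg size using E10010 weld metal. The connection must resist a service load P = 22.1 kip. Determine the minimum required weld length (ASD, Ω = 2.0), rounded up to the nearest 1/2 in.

E100XX → F_EXX = 100 ksi.
Throat t_e = 0.707 × 0.1875 = 0.1326 in.
r_n/Ω = (0.6 × 100 × 0.1326) / 2.0 = 3.977 kip/in.
L_req = P / (r_n/Ω) = 22.1 / 3.977 = 5.557 in total.
Round up → use L = 6 in.

L = 6 in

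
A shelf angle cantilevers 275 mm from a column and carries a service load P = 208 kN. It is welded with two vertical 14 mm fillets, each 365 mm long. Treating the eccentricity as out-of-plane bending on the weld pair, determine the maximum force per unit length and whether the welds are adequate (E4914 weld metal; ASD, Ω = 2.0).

f_max ≈ 1320 N/mm; adequate

E49XX → F_EXX = 490 MPa.
L_w = 2 × 365 = 730 mm; section modulus (unit throat) S = 2 × L²/6 = 44410 mm².
Direct shear f_v = P/L_w = 208×10³/730 = 284.9 N/mm.
Moment M = P × e = 208×10³ × 275 = 57200000 N·mm; bending f_b = M/S = 1288 N/mm.
f_max = √(f_v² + f_b²) = √(284.9² + 1288²) = 1319 N/mm.
r_n/Ω = (1/2.0) × 0.6 × 490 × (0.707 × 14) = 1455 N/mm → adequate.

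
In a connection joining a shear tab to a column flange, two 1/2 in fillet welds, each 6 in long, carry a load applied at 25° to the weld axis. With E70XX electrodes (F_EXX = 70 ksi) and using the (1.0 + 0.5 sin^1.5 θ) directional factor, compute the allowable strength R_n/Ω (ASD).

R_n/Ω ≈ 101 kip

t_e = 0.707 × 0.5 = 0.3535 in; A_we = 0.3535 × 12 = 4.242 in².
Directional factor: 1.0 + 0.5 sin^1.5(25°) = 1.137.
F_nw = 0.6 × 70 × 1.137 = 47.77 ksi.
R_n/Ω = (47.77 × 4.242) / 2.0 = 101.3 kip.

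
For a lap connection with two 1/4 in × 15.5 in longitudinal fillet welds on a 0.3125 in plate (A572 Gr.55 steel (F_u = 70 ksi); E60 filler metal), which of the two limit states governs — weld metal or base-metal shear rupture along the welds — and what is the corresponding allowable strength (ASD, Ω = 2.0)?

E60XX → F_EXX = 60 ksi.
t_e = 0.707 × 0.25 = 0.1767 in; L = 31 in.
Weld metal: R_n/Ω = (1/2.0) × 0.6 × 60 × 0.1767 × 31 = 98.63 kips.
Base metal (shear rupture): R_n/Ω = (1/2.0) × 0.6 × 70 × 0.3125 × 31 = 203.4 kips.
Governing: weld metal.

R_n/Ω ≈ 98.6 kips (weld metal governs)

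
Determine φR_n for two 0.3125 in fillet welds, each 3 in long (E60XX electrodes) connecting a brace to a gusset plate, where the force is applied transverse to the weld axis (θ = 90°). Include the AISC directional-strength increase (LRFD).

E60XX → F_EXX = 60 ksi.
t_e = 0.707 × 0.3125 = 0.2209 in; A_we = 0.2209 × 6 = 1.326 in².
Directional factor: 1.0 + 0.5 sin^1.5(90°) = 1.5.
F_nw = 0.6 × 60 × 1.5 = 54 ksi.
φR_n = 0.75 × 54 × 1.326 = 53.69 kips.

φR_n ≈ 53.7 kips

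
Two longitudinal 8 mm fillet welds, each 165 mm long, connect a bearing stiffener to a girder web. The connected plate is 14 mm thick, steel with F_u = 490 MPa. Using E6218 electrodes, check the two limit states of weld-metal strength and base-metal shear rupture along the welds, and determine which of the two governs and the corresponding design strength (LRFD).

E62XX → F_EXX = 620 MPa.
t_e = 0.707 × 8 = 5.656 mm; L = 330 mm.
Weld metal: φR_n = 0.75 × 0.6 × 620 × 5.656 × 330 × 10⁻³ = 520.7 kN.
Base metal (shear rupture): φR_n = 0.75 × 0.6 × 490 × 14 × 330 × 10⁻³ = 1019 kN.
Governing: weld metal.

φR_n ≈ 521 kN (weld metal governs)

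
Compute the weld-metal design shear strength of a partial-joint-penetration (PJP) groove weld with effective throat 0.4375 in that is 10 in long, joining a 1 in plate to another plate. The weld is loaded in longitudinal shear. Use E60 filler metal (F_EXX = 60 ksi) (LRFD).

Effective throat (given) t_e = 0.4375 in.
A_we = 0.4375 × 10 = 4.375 in².
F_nw = 0.6 F_EXX = 36 ksi.
φR_n = 0.75 × 36 × 4.375 = 118.1 kip.

φR_n ≈ 118 kip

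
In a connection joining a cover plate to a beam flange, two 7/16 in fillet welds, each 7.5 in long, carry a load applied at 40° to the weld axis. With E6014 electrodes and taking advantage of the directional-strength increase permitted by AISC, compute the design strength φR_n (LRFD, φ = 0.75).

E60XX → F_EXX = 60 ksi.
t_e = 0.707 × 0.4375 = 0.3093 in; A_we = 0.3093 × 15 = 4.64 in².
Directional factor: 1.0 + 0.5 sin^1.5(40°) = 1.258.
F_nw = 0.6 × 60 × 1.258 = 45.28 ksi.
φR_n = 0.75 × 45.28 × 4.64 = 157.6 kip.

φR_n ≈ 158 kip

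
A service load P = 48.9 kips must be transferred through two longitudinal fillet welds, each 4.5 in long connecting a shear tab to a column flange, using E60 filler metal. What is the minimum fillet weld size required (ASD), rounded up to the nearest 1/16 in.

E60XX → F_EXX = 60 ksi.
Total weld length L = 9 in.
Required throat t_e = P × Ω / (0.6 F_EXX × L) = 48.9 × 2.0 / (0.6 × 60 × 9) = 0.3019 in.
Required leg w = t_e / 0.707 = 0.4269 in → use 7/16 in.

w = 7/16 in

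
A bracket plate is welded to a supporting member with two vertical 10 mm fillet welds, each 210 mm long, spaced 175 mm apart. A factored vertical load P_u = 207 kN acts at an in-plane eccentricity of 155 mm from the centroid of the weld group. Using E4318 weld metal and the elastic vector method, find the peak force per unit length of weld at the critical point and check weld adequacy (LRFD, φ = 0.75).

E43XX → F_EXX = 430 MPa.
Total weld length L_w = 420 mm. Treat welds as unit-width lines.
Polar moment about centroid: J = 2[d³/12 + d(b/2)²] = 2[210³/12 + 210×87.5²] = 4759000 mm³.
Direct shear f_v = P/L_w = 207×10³ / 420 = 492.9 N/mm (vertical).
Torsion M = P·e = 207×10³ × 155 = 32085000 N·mm.
Critical point at (x, y) = (87.5, 105) from centroid. f_tx = M·y/J = 707.9 N/mm; f_ty = M·x/J = 589.9 N/mm.
Resultant f_max = √[f_tx² + (f_v + f_ty)²] = √[707.9² + (492.9 + 589.9)²] = 1294 N/mm.
Capacity per unit length: φr_n = 0.75 × 0.6 × 430 × (0.707 × 10) = 1368 N/mm.
1294 ≤ 1368 → adequate.

f_max ≈ 1290 N/mm; adequate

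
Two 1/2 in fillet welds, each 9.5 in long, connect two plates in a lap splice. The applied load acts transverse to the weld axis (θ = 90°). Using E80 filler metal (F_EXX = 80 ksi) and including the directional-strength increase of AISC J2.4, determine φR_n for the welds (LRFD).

t_e = 0.707 × 0.5 = 0.3535 in; A_we = 0.3535 × 19 = 6.716 in².
Directional factor: 1.0 + 0.5 sin^1.5(90°) = 1.5.
F_nw = 0.6 × 80 × 1.5 = 72 ksi.
φR_n = 0.75 × 72 × 6.716 = 362.7 kip.

φR_n ≈ 363 kip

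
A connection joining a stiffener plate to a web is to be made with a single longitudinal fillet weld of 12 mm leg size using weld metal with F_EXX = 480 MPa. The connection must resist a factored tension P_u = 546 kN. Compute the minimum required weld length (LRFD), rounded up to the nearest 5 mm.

L = 300 mm

Throat t_e = 0.707 × 12 = 8.484 mm.
φr_n = 0.75 × 0.6 × 480 × 8.484 × 10⁻³ = 1.833 kN/mm.
L_req = P_u / φr_n = 546 / 1.833 = 297.9 mm total.
Round up → use L = 300 mm.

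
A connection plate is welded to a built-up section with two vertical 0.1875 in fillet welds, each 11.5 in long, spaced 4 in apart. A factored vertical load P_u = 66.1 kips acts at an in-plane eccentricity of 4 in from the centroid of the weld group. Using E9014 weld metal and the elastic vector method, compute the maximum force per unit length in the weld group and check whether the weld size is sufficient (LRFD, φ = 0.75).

E90XX → F_EXX = 90 ksi.
Total weld length L_w = 23 in. Treat welds as unit-width lines.
Polar moment about centroid: J = 2[d³/12 + d(b/2)²] = 2[11.5³/12 + 11.5×2²] = 345.5 in³.
Direct shear f_v = P/L_w = 66.1 / 23 = 2.874 kip/in (vertical).
Torsion M = P·e = 66.1 × 4 = 264.4 kip·in.
Critical point at (x, y) = (2, 5.75) from centroid. f_tx = M·y/J = 4.401 kip/in; f_ty = M·x/J = 1.531 kip/in.
Resultant f_max = √[f_tx² + (f_v + f_ty)²] = √[4.401² + (2.874 + 1.531)²] = 6.226 kip/in.
Capacity per unit length: φr_n = 0.75 × 0.6 × 90 × (0.707 × 0.1875) = 5.369 kip/in.
6.226 > 5.369 → NOT adequate.

f_max ≈ 6.23 kip/in; NOT adequate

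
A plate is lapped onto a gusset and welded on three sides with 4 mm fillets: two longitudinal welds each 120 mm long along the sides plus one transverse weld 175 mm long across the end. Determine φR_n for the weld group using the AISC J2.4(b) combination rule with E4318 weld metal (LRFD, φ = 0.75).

φR_n ≈ 255 kN

E43XX → F_EXX = 430 MPa.
t_e = 0.707 × 4 = 2.828 mm.
R_nwl = 0.6 × 430 × 2.828 × 240 × 10⁻³ = 175.1 kN (longitudinal, 2 welds).
R_nwt = 0.6 × 430 × 2.828 × 175 × 10⁻³ = 127.7 kN (transverse, base value).
(i) R_nwl + R_nwt = 302.8 kN; (ii) 0.85 R_nwl + 1.5 R_nwt = 340.4 kN.
R_n = max = 340.4 kN [governs: (ii)]; φR_n = 255.3 kN.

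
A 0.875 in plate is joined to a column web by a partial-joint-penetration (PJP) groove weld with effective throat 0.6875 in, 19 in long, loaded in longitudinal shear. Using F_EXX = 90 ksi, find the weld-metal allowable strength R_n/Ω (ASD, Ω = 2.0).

R_n/Ω ≈ 353 kip

Effective throat (given) t_e = 0.6875 in.
A_we = 0.6875 × 19 = 13.06 in².
F_nw = 0.6 F_EXX = 54 ksi.
R_n/Ω = (54 × 13.06) / 2.0 = 352.7 kip.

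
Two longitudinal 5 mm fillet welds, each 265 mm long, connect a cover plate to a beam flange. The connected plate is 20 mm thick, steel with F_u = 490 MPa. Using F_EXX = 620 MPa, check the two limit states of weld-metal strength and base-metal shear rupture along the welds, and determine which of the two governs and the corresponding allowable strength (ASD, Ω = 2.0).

R_n/Ω ≈ 348 kN (weld metal governs)

t_e = 0.707 × 5 = 3.535 mm; L = 530 mm.
Weld metal: R_n/Ω = (1/2.0) × 0.6 × 620 × 3.535 × 530 × 10⁻³ = 348.5 kN.
Base metal (shear rupture): R_n/Ω = (1/2.0) × 0.6 × 490 × 20 × 530 × 10⁻³ = 1558 kN.
Governing: weld metal.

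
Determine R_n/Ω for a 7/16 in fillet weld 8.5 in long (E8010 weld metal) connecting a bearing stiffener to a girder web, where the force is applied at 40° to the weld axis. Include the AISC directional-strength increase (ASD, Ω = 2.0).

R_n/Ω ≈ 79.4 kip

E80XX → F_EXX = 80 ksi.
t_e = 0.707 × 0.4375 = 0.3093 in; A_we = 0.3093 × 8.5 = 2.629 in².
Directional factor: 1.0 + 0.5 sin^1.5(40°) = 1.258.
F_nw = 0.6 × 80 × 1.258 = 60.37 ksi.
R_n/Ω = (60.37 × 2.629) / 2.0 = 79.36 kip.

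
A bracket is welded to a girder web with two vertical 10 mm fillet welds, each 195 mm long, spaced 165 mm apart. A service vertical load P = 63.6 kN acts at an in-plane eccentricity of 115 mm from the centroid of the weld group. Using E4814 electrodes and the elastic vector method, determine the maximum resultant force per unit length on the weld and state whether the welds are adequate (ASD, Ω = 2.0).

E48XX → F_EXX = 480 MPa.
Total weld length L_w = 390 mm. Treat welds as unit-width lines.
Polar moment about centroid: J = 2[d³/12 + d(b/2)²] = 2[195³/12 + 195×82.5²] = 3890000 mm³.
Direct shear f_v = P/L_w = 63.6×10³ / 390 = 163.1 N/mm (vertical).
Torsion M = P·e = 63.6×10³ × 115 = 7314000 N·mm.
Critical point at (x, y) = (82.5, 97.5) from centroid. f_tx = M·y/J = 183.3 N/mm; f_ty = M·x/J = 155.1 N/mm.
Resultant f_max = √[f_tx² + (f_v + f_ty)²] = √[183.3² + (163.1 + 155.1)²] = 367.2 N/mm.
Capacity per unit length: r_n/Ω = (1/2.0) × 0.6 × 480 × (0.707 × 10) = 1018 N/mm.
367.2 ≤ 1018 → adequate.

f_max ≈ 367 N/mm; adequate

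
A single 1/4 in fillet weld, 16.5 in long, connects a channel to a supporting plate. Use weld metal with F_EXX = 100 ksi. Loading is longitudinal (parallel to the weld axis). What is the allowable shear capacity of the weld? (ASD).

Effective throat t_e = 0.707 × 0.25 = 0.1767 in.
Total length L = 16.5 in; A_we = 0.1767 × 16.5 = 2.916 in².
F_nw = 0.6 F_EXX = 0.6 × 100 = 60 ksi.
R_n = 60 × 2.916 = 175 kips; R_n/Ω = 175/2.0 = 87.49 kips.

R_n/Ω ≈ 87.5 kips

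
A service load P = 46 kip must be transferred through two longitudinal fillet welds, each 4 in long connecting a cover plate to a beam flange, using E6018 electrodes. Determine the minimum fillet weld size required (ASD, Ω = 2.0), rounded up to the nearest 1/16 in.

w = 1/2 in

E60XX → F_EXX = 60 ksi.
Total weld length L = 8 in.
Required throat t_e = P × Ω / (0.6 F_EXX × L) = 46 × 2.0 / (0.6 × 60 × 8) = 0.3194 in.
Required leg w = t_e / 0.707 = 0.4518 in → use 1/2 in.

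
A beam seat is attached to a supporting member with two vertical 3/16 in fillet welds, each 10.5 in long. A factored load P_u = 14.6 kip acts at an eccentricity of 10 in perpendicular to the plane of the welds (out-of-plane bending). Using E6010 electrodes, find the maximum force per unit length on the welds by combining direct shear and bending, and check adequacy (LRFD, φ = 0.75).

f_max ≈ 4.03 kip/in; NOT adequate

E60XX → F_EXX = 60 ksi.
L_w = 2 × 10.5 = 21 in; section modulus (unit throat) S = 2 × L²/6 = 36.75 in².
Direct shear f_v = P/L_w = 14.6/21 = 0.6952 kip/in.
Moment M = P × e = 14.6 × 10 = 146 kip·in; bending f_b = M/S = 3.973 kip/in.
f_max = √(f_v² + f_b²) = √(0.6952² + 3.973²) = 4.033 kip/in.
φr_n = 0.75 × 0.6 × 60 × (0.707 × 0.1875) = 3.579 kip/in → NOT adequate.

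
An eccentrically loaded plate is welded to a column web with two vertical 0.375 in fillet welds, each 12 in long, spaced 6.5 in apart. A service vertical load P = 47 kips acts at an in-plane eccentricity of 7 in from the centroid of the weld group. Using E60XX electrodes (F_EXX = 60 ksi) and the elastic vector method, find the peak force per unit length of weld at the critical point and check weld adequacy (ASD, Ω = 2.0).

f_max ≈ 5.36 kip/in; NOT adequate

Total weld length L_w = 24 in. Treat welds as unit-width lines.
Polar moment about centroid: J = 2[d³/12 + d(b/2)²] = 2[12³/12 + 12×3.25²] = 541.5 in³.
Direct shear f_v = P/L_w = 47 / 24 = 1.958 kip/in (vertical).
Torsion M = P·e = 47 × 7 = 329 kip·in.
Critical point at (x, y) = (3.25, 6) from centroid. f_tx = M·y/J = 3.645 kip/in; f_ty = M·x/J = 1.975 kip/in.
Resultant f_max = √[f_tx² + (f_v + f_ty)²] = √[3.645² + (1.958 + 1.975)²] = 5.363 kip/in.
Capacity per unit length: r_n/Ω = (1/2.0) × 0.6 × 60 × (0.707 × 0.375) = 4.772 kip/in.
5.363 > 4.772 → NOT adequate.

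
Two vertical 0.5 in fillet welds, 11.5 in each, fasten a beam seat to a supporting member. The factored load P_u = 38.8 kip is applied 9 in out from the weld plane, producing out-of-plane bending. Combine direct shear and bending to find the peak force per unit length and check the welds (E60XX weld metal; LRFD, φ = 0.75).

f_max ≈ 8.1 kip/in; adequate

E60XX → F_EXX = 60 ksi.
L_w = 2 × 11.5 = 23 in; section modulus (unit throat) S = 2 × L²/6 = 44.08 in².
Direct shear f_v = P/L_w = 38.8/23 = 1.687 kip/in.
Moment M = P × e = 38.8 × 9 = 349.2 kip·in; bending f_b = M/S = 7.921 kip/in.
f_max = √(f_v² + f_b²) = √(1.687² + 7.921²) = 8.099 kip/in.
φr_n = 0.75 × 0.6 × 60 × (0.707 × 0.5) = 9.544 kip/in → adequate.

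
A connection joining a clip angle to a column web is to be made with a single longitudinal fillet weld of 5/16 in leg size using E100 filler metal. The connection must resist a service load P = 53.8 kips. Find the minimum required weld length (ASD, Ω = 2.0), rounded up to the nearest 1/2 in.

L = 8.5 in

E100XX → F_EXX = 100 ksi.
Throat t_e = 0.707 × 0.3125 = 0.2209 in.
r_n/Ω = (0.6 × 100 × 0.2209) / 2.0 = 6.628 kip/in.
L_req = P / (r_n/Ω) = 53.8 / 6.628 = 8.117 in total.
Round up → use L = 8.5 in.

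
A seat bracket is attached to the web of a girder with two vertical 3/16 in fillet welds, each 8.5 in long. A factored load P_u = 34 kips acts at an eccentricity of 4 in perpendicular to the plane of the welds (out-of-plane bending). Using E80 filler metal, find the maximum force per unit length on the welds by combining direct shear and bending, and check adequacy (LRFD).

f_max ≈ 5.99 kip/in; NOT adequate

E80XX → F_EXX = 80 ksi.
L_w = 2 × 8.5 = 17 in; section modulus (unit throat) S = 2 × L²/6 = 24.08 in².
Direct shear f_v = P/L_w = 34/17 = 2 kip/in.
Moment M = P × e = 34 × 4 = 136 kip·in; bending f_b = M/S = 5.647 kip/in.
f_max = √(f_v² + f_b²) = √(2² + 5.647²) = 5.991 kip/in.
φr_n = 0.75 × 0.6 × 80 × (0.707 × 0.1875) = 4.772 kip/in → NOT adequate.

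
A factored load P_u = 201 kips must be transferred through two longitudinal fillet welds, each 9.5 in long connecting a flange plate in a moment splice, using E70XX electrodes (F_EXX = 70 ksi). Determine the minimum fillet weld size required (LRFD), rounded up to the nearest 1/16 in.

w = 1/2 in

Total weld length L = 19 in.
Required throat t_e = P_u / (φ × 0.6 F_EXX × L) = 201 / (0.75 × 0.6 × 70 × 19) = 0.3358 in.
Required leg w = t_e / 0.707 = 0.475 in → use 1/2 in.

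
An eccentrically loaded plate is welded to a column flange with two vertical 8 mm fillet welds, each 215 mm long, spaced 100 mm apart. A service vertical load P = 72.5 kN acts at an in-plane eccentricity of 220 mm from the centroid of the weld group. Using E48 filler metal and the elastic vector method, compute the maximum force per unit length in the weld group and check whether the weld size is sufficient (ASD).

f_max ≈ 779 N/mm; adequate

E48XX → F_EXX = 480 MPa.
Total weld length L_w = 430 mm. Treat welds as unit-width lines.
Polar moment about centroid: J = 2[d³/12 + d(b/2)²] = 2[215³/12 + 215×50²] = 2731000 mm³.
Direct shear f_v = P/L_w = 72.5×10³ / 430 = 168.6 N/mm (vertical).
Torsion M = P·e = 72.5×10³ × 220 = 15950000 N·mm.
Critical point at (x, y) = (50, 107.5) from centroid. f_tx = M·y/J = 627.7 N/mm; f_ty = M·x/J = 292 N/mm.
Resultant f_max = √[f_tx² + (f_v + f_ty)²] = √[627.7² + (168.6 + 292)²] = 778.6 N/mm.
Capacity per unit length: r_n/Ω = (1/2.0) × 0.6 × 480 × (0.707 × 8) = 814.5 N/mm.
778.6 ≤ 814.5 → adequate.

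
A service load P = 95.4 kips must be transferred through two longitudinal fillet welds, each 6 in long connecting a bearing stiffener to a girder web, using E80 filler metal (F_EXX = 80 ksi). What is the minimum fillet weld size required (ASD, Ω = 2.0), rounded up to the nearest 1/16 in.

Total weld length L = 12 in.
Required throat t_e = P × Ω / (0.6 F_EXX × L) = 95.4 × 2.0 / (0.6 × 80 × 12) = 0.3313 in.
Required leg w = t_e / 0.707 = 0.4685 in → use 1/2 in.

w = 1/2 in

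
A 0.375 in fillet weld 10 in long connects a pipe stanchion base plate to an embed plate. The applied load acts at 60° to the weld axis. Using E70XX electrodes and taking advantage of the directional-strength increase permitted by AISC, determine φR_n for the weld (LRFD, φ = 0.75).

E70XX → F_EXX = 70 ksi.
t_e = 0.707 × 0.375 = 0.2651 in; A_we = 0.2651 × 10 = 2.651 in².
Directional factor: 1.0 + 0.5 sin^1.5(60°) = 1.403.
F_nw = 0.6 × 70 × 1.403 = 58.92 ksi.
φR_n = 0.75 × 58.92 × 2.651 = 117.2 kips.

φR_n ≈ 117 kips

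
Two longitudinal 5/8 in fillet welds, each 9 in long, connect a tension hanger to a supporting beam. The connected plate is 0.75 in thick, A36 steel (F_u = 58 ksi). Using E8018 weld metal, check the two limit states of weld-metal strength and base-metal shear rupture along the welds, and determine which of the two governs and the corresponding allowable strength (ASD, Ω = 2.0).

R_n/Ω ≈ 191 kip (weld metal governs)

E80XX → F_EXX = 80 ksi.
t_e = 0.707 × 0.625 = 0.4419 in; L = 18 in.
Weld metal: R_n/Ω = (1/2.0) × 0.6 × 80 × 0.4419 × 18 = 190.9 kip.
Base metal (shear rupture): R_n/Ω = (1/2.0) × 0.6 × 58 × 0.75 × 18 = 234.9 kip.
Governing: weld metal.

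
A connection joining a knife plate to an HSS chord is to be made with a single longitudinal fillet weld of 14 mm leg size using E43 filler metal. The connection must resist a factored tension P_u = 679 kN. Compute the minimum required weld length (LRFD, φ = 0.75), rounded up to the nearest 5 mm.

L = 355 mm

E43XX → F_EXX = 430 MPa.
Throat t_e = 0.707 × 14 = 9.898 mm.
φr_n = 0.75 × 0.6 × 430 × 9.898 × 10⁻³ = 1.915 kN/mm.
L_req = P_u / φr_n = 679 / 1.915 = 354.5 mm total.
Round up → use L = 355 mm.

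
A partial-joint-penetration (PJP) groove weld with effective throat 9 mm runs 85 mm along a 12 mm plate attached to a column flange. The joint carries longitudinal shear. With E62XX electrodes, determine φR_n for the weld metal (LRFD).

E62XX → F_EXX = 620 MPa.
Effective throat (given) t_e = 9 mm.
A_we = 9 × 85 = 765 mm².
F_nw = 0.6 F_EXX = 372 MPa.
φR_n = 0.75 × 372 × 765 × 10⁻³ = 213.4 kN.

φR_n ≈ 213 kN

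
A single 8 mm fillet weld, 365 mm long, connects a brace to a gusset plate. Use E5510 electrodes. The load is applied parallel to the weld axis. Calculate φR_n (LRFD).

φR_n ≈ 511 kN

E55XX → F_EXX = 550 MPa.
Effective throat t_e = 0.707 × 8 = 5.656 mm.
Total length L = 365 mm; A_we = 5.656 × 365 = 2064 mm².
F_nw = 0.6 F_EXX = 0.6 × 550 = 330 MPa.
φR_n = 0.75 × 330 × 2064 × 10⁻³ = 510.9 kN.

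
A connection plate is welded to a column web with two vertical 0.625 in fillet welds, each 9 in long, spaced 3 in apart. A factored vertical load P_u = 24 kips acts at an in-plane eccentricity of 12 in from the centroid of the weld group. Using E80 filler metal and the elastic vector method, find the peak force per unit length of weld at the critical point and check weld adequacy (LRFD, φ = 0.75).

E80XX → F_EXX = 80 ksi.
Total weld length L_w = 18 in. Treat welds as unit-width lines.
Polar moment about centroid: J = 2[d³/12 + d(b/2)²] = 2[9³/12 + 9×1.5²] = 162 in³.
Direct shear f_v = P/L_w = 24 / 18 = 1.333 kip/in (vertical).
Torsion M = P·e = 24 × 12 = 288 kip·in.
Critical point at (x, y) = (1.5, 4.5) from centroid. f_tx = M·y/J = 8 kip/in; f_ty = M·x/J = 2.667 kip/in.
Resultant f_max = √[f_tx² + (f_v + f_ty)²] = √[8² + (1.333 + 2.667)²] = 8.944 kip/in.
Capacity per unit length: φr_n = 0.75 × 0.6 × 80 × (0.707 × 0.625) = 15.91 kip/in.
8.944 ≤ 15.91 → adequate.

f_max ≈ 8.94 kip/in; adequate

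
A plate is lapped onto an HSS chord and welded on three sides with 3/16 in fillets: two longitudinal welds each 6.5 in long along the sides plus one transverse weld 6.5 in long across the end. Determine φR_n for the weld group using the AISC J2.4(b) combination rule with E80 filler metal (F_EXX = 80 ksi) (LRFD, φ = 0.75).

t_e = 0.707 × 0.1875 = 0.1326 in.
R_nwl = 0.6 × 80 × 0.1326 × 13 = 82.72 kip (longitudinal, 2 welds).
R_nwt = 0.6 × 80 × 0.1326 × 6.5 = 41.36 kip (transverse, base value).
(i) R_nwl + R_nwt = 124.1 kip; (ii) 0.85 R_nwl + 1.5 R_nwt = 132.4 kip.
R_n = max = 132.4 kip [governs: (ii)]; φR_n = 99.26 kip.

φR_n ≈ 99.3 kip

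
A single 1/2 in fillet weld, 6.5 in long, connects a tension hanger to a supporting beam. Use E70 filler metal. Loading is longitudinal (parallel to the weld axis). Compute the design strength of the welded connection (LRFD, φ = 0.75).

φR_n ≈ 72.4 kips

E70XX → F_EXX = 70 ksi.
Effective throat t_e = 0.707 × 0.5 = 0.3535 in.
Total length L = 6.5 in; A_we = 0.3535 × 6.5 = 2.298 in².
F_nw = 0.6 F_EXX = 0.6 × 70 = 42 ksi.
φR_n = 0.75 × 42 × 2.298 = 72.38 kips.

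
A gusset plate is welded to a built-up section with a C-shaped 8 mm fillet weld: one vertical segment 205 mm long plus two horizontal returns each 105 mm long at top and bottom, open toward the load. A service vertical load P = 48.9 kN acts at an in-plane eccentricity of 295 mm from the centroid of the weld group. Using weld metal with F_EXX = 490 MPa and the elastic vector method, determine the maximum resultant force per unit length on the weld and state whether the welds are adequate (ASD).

Total weld length L_w = 415 mm. Treat welds as unit-width lines.
Centroid: x̄ = 2×105×52.5 / 415 = 26.57 mm from the vertical weld.
Polar moment about centroid: J = I_x + I_y = [205³/12 + 2×105×102.5²] + [205×26.57² + 2(105³/12 + 105×25.93²)] = 3403000 mm³.
Direct shear f_v = P/L_w = 48.9×10³ / 415 = 117.8 N/mm (vertical).
Torsion M = P·e = 48.9×10³ × 295 = 14426000 N·mm.
Critical point at (x, y) = (78.43, 102.5) from centroid. f_tx = M·y/J = 434.5 N/mm; f_ty = M·x/J = 332.5 N/mm.
Resultant f_max = √[f_tx² + (f_v + f_ty)²] = √[434.5² + (117.8 + 332.5)²] = 625.7 N/mm.
Capacity per unit length: r_n/Ω = (1/2.0) × 0.6 × 490 × (0.707 × 8) = 831.4 N/mm.
625.7 ≤ 831.4 → adequate.

f_max ≈ 626 N/mm; adequate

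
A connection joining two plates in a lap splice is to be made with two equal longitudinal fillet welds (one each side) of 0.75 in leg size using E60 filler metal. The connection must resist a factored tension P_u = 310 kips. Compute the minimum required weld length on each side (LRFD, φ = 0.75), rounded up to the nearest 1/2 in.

L = 11 in on each side

E60XX → F_EXX = 60 ksi.
Throat t_e = 0.707 × 0.75 = 0.5302 in.
φr_n = 0.75 × 0.6 × 60 × 0.5302 = 14.32 kips/in.
L_req = P_u / φr_n = 310 / 14.32 = 21.65 in total.
Per side: 21.65 / 2 = 10.83 in.
Round up → use L = 11 in on each side.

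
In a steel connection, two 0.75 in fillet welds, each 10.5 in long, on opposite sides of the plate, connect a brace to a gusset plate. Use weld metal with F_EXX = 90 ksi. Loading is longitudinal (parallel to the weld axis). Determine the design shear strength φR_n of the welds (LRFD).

Effective throat t_e = 0.707 × 0.75 = 0.5302 in.
Total length L = 21 in; A_we = 0.5302 × 21 = 11.14 in².
F_nw = 0.6 F_EXX = 0.6 × 90 = 54 ksi.
φR_n = 0.75 × 54 × 11.14 = 451 kips.

φR_n ≈ 451 kips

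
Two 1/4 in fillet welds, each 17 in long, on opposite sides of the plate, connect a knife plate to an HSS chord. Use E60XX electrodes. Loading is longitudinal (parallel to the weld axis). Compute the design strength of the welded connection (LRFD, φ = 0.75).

φR_n ≈ 162 kip

E60XX → F_EXX = 60 ksi.
Effective throat t_e = 0.707 × 0.25 = 0.1767 in.
Total length L = 34 in; A_we = 0.1767 × 34 = 6.01 in².
F_nw = 0.6 F_EXX = 0.6 × 60 = 36 ksi.
φR_n = 0.75 × 36 × 6.01 = 162.3 kip.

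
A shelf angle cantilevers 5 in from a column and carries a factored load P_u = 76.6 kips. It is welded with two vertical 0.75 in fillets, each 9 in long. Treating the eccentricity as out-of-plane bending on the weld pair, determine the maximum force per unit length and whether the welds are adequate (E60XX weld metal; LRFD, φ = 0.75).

f_max ≈ 14.8 kip/in; NOT adequate

E60XX → F_EXX = 60 ksi.
L_w = 2 × 9 = 18 in; section modulus (unit throat) S = 2 × L²/6 = 27 in².
Direct shear f_v = P/L_w = 76.6/18 = 4.256 kip/in.
Moment M = P × e = 76.6 × 5 = 383 kip·in; bending f_b = M/S = 14.19 kip/in.
f_max = √(f_v² + f_b²) = √(4.256² + 14.19²) = 14.81 kip/in.
φr_n = 0.75 × 0.6 × 60 × (0.707 × 0.75) = 14.32 kip/in → NOT adequate.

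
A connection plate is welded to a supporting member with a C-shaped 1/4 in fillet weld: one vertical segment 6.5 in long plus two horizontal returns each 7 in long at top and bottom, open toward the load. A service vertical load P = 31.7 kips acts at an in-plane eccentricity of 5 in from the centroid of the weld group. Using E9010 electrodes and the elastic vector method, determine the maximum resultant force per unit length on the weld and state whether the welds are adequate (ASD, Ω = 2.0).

f_max ≈ 4.52 kip/in; adequate

E90XX → F_EXX = 90 ksi.
Total weld length L_w = 20.5 in. Treat welds as unit-width lines.
Centroid: x̄ = 2×7×3.5 / 20.5 = 2.39 in from the vertical weld.
Polar moment about centroid: J = I_x + I_y = [6.5³/12 + 2×7×3.25²] + [6.5×2.39² + 2(7³/12 + 7×1.11²)] = 282.3 in³.
Direct shear f_v = P/L_w = 31.7 / 20.5 = 1.546 kip/in (vertical).
Torsion M = P·e = 31.7 × 5 = 158.5 kip·in.
Critical point at (x, y) = (4.61, 3.25) from centroid. f_tx = M·y/J = 1.825 kip/in; f_ty = M·x/J = 2.588 kip/in.
Resultant f_max = √[f_tx² + (f_v + f_ty)²] = √[1.825² + (1.546 + 2.588)²] = 4.519 kip/in.
Capacity per unit length: r_n/Ω = (1/2.0) × 0.6 × 90 × (0.707 × 0.25) = 4.772 kip/in.
4.519 ≤ 4.772 → adequate.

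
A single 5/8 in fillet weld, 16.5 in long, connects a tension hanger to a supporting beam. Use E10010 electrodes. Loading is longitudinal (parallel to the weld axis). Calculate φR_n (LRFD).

E100XX → F_EXX = 100 ksi.
Effective throat t_e = 0.707 × 0.625 = 0.4419 in.
Total length L = 16.5 in; A_we = 0.4419 × 16.5 = 7.291 in².
F_nw = 0.6 F_EXX = 0.6 × 100 = 60 ksi.
φR_n = 0.75 × 60 × 7.291 = 328.1 kip.

φR_n ≈ 328 kip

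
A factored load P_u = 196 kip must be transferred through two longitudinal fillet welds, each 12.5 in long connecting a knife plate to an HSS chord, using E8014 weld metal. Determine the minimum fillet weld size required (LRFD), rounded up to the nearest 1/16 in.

w = 5/16 in

E80XX → F_EXX = 80 ksi.
Total weld length L = 25 in.
Required throat t_e = P_u / (φ × 0.6 F_EXX × L) = 196 / (0.75 × 0.6 × 80 × 25) = 0.2178 in.
Required leg w = t_e / 0.707 = 0.308 in → use 5/16 in.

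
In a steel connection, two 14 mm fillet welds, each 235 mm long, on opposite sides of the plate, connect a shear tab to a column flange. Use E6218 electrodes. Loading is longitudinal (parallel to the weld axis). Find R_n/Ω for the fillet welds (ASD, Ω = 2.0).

E62XX → F_EXX = 620 MPa.
Effective throat t_e = 0.707 × 14 = 9.898 mm.
Total length L = 470 mm; A_we = 9.898 × 470 = 4652 mm².
F_nw = 0.6 F_EXX = 0.6 × 620 = 372 MPa.
R_n = 372 × 4652 × 10⁻³ = 1731 kN; R_n/Ω = 1731/2.0 = 865.3 kN.

R_n/Ω ≈ 865 kN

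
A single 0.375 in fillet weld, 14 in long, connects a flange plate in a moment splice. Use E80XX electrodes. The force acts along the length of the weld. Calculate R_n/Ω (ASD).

R_n/Ω ≈ 89.1 kips

E80XX → F_EXX = 80 ksi.
Effective throat t_e = 0.707 × 0.375 = 0.2651 in.
Total length L = 14 in; A_we = 0.2651 × 14 = 3.712 in².
F_nw = 0.6 F_EXX = 0.6 × 80 = 48 ksi.
R_n = 48 × 3.712 = 178.2 kips; R_n/Ω = 178.2/2.0 = 89.08 kips.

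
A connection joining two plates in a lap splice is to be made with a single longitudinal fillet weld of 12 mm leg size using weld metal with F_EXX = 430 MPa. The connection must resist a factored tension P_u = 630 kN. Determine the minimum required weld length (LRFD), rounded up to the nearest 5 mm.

Throat t_e = 0.707 × 12 = 8.484 mm.
φr_n = 0.75 × 0.6 × 430 × 8.484 × 10⁻³ = 1.642 kN/mm.
L_req = P_u / φr_n = 630 / 1.642 = 383.8 mm total.
Round up → use L = 385 mm.

L = 385 mm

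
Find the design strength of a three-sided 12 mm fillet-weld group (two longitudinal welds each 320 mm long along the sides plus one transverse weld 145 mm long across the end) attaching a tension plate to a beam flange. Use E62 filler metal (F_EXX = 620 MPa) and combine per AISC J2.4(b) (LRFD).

t_e = 0.707 × 12 = 8.484 mm.
R_nwl = 0.6 × 620 × 8.484 × 640 × 10⁻³ = 2020 kN (longitudinal, 2 welds).
R_nwt = 0.6 × 620 × 8.484 × 145 × 10⁻³ = 457.6 kN (transverse, base value).
(i) R_nwl + R_nwt = 2477 kN; (ii) 0.85 R_nwl + 1.5 R_nwt = 2403 kN.
R_n = max = 2477 kN [governs: (i)]; φR_n = 1858 kN.

φR_n ≈ 1860 kN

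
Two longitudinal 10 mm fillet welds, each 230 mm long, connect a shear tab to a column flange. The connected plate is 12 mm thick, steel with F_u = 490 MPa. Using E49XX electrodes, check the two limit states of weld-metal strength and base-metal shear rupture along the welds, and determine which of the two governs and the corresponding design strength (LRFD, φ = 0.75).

φR_n ≈ 717 kN (weld metal governs)

E49XX → F_EXX = 490 MPa.
t_e = 0.707 × 10 = 7.07 mm; L = 460 mm.
Weld metal: φR_n = 0.75 × 0.6 × 490 × 7.07 × 460 × 10⁻³ = 717.1 kN.
Base metal (shear rupture): φR_n = 0.75 × 0.6 × 490 × 12 × 460 × 10⁻³ = 1217 kN.
Governing: weld metal.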